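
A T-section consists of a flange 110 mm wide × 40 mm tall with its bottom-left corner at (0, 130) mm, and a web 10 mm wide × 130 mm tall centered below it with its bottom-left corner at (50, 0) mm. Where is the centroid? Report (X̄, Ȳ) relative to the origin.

X̄ = 55.00 mm, Ȳ = 130.61 mm

web: A = 10 × 130 = 1300.00, centroid at (55.00, 65.00).
flange: A = 110 × 40 = 4400.00, centroid at (55.00, 150.00).
ΣA = 5700.00 mm²
ΣAX̄ = (1300.00)(55.00) + (4400.00)(55.00) = 313500.00 mm³
ΣAȲ = (1300.00)(65.00) + (4400.00)(150.00) = 744500.00 mm³
X̄ = 313500.00 / 5700.00 = 55.00 mm
Ȳ = 744500.00 / 5700.00 = 130.61 mm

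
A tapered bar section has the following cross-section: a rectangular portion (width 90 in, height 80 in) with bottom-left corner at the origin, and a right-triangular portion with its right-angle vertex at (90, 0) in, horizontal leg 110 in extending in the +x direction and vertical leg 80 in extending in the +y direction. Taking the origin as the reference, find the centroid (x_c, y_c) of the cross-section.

x_c = 75.98 in, y_c = 34.94 in

rectangular portion: A = 90 × 80 = 7200.00, centroid at (45.00, 40.00).
triangular portion: A = ½·110·80 = 4400.00, centroid at (126.67, 26.67).
ΣA = 11600.00 in², ΣAx_c = 881333.33 in³, ΣAy_c = 405333.33 in³.
x_c = 881333.33/11600.00 = 75.98 in; y_c = 405333.33/11600.00 = 34.94 in.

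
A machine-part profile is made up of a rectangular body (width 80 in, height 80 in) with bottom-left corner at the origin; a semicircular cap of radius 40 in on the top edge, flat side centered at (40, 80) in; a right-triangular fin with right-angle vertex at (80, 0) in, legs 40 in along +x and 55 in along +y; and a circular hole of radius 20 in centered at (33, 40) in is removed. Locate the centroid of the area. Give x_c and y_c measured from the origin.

Part | A | x̄ᵢ | ȳᵢ | A·x̄ᵢ | A·ȳᵢ
rectangular body | 6400.00 | 40.00 | 40.00 | 256000.00 | 256000.00
semicircular top | 2513.27 | 40.00 | 96.98 | 100530.96 | 243728.60
triangular fin | 1100.00 | 93.33 | 18.33 | 102666.67 | 20166.67
hole | -1256.64 | 33.00 | 40.00 | -41469.02 | -50265.48
Σ | 8756.64 |  |  | 417728.61 | 469629.78
x_c = 417728.61 / 8756.64 = 47.70 in
y_c = 469629.78 / 8756.64 = 53.63 in

x_c = 47.70 in, y_c = 53.63 in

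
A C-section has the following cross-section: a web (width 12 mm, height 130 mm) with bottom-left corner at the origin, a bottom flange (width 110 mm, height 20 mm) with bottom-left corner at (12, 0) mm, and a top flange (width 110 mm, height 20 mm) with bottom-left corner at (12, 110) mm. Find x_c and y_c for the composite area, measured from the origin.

x_c = 51.03 mm, y_c = 65.00 mm

web: A = 12 × 130 = 1560.00, centroid at (6.00, 65.00).
bottom flange: A = 110 × 20 = 2200.00, centroid at (67.00, 10.00).
top flange: A = 110 × 20 = 2200.00, centroid at (67.00, 120.00).
ΣA = 5960.00 mm², ΣAx_c = 304160.00 mm³, ΣAy_c = 387400.00 mm³.
x_c = 304160.00/5960.00 = 51.03 mm; y_c = 387400.00/5960.00 = 65.00 mm.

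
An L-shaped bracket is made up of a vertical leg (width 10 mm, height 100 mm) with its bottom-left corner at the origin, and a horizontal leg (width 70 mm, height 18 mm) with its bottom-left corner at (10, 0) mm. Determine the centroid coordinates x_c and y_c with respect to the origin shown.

x_c = 27.30 mm, y_c = 27.14 mm

vertical leg: A = 10 × 100 = 1000.00, centroid at (5.00, 50.00).
horizontal leg: A = 70 × 18 = 1260.00, centroid at (45.00, 9.00).
ΣA = 2260.00 mm², ΣAx_c = 61700.00 mm³, ΣAy_c = 61340.00 mm³.
x_c = 61700.00/2260.00 = 27.30 mm; y_c = 61340.00/2260.00 = 27.14 mm.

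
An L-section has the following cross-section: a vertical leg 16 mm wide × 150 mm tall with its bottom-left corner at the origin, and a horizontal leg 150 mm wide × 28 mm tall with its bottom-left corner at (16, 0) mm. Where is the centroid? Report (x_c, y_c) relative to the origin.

vertical leg: A = 16 × 150 = 2400.00, centroid at (8.00, 75.00).
horizontal leg: A = 150 × 28 = 4200.00, centroid at (91.00, 14.00).
ΣA = 6600.00 mm²
ΣAx_c = (2400.00)(8.00) + (4200.00)(91.00) = 401400.00 mm³
ΣAy_c = (2400.00)(75.00) + (4200.00)(14.00) = 238800.00 mm³
x_c = 401400.00 / 6600.00 = 60.82 mm
y_c = 238800.00 / 6600.00 = 36.18 mm

x_c = 60.82 mm, y_c = 36.18 mm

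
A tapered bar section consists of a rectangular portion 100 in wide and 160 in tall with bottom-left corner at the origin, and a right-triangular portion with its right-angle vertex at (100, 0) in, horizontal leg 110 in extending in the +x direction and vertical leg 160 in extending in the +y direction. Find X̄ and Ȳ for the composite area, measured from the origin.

X̄ = 80.75 in, Ȳ = 70.54 in

Part | A | x̄ᵢ | ȳᵢ | A·x̄ᵢ | A·ȳᵢ
rectangular portion | 16000.00 | 50.00 | 80.00 | 800000.00 | 1280000.00
triangular portion | 8800.00 | 136.67 | 53.33 | 1202666.67 | 469333.33
Σ | 24800.00 |  |  | 2002666.67 | 1749333.33
X̄ = 2002666.67 / 24800.00 = 80.75 in
Ȳ = 1749333.33 / 24800.00 = 70.54 in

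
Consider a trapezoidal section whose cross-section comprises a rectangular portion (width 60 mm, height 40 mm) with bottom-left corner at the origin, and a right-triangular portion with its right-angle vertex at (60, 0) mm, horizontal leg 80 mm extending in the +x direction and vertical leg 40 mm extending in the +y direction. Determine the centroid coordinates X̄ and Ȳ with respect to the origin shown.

X̄ = 52.67 mm, Ȳ = 17.33 mm

rectangular portion: A = 60 × 40 = 2400.00, centroid at (30.00, 20.00).
triangular portion: A = ½·80·40 = 1600.00, centroid at (86.67, 13.33).
ΣA = 4000.00 mm², ΣAX̄ = 210666.67 mm³, ΣAȲ = 69333.33 mm³.
X̄ = 210666.67/4000.00 = 52.67 mm; Ȳ = 69333.33/4000.00 = 17.33 mm.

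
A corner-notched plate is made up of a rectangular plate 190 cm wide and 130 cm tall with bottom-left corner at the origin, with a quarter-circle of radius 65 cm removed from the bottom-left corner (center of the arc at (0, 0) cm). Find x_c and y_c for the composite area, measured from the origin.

x_c = 105.46 cm, y_c = 70.81 cm

Part | A | x̄ᵢ | ȳᵢ | A·x̄ᵢ | A·ȳᵢ
plate | 24700.00 | 95.00 | 65.00 | 2346500.00 | 1605500.00
removed quarter-circle | -3318.31 | 27.59 | 27.59 | -91541.67 | -91541.67
Σ | 21381.69 |  |  | 2254958.33 | 1513958.33
x_c = 2254958.33 / 21381.69 = 105.46 cm
y_c = 1513958.33 / 21381.69 = 70.81 cm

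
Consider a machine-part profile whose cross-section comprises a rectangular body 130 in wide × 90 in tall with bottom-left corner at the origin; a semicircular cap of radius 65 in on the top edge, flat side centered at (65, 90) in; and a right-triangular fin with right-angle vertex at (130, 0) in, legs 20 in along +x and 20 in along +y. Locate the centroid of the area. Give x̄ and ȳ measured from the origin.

rectangular body: A = 130 × 90 = 11700.00, centroid at (65.00, 45.00).
semicircular top: A = ½π·65² = 6636.61, centroid at (65.00, 117.59).
triangular fin: A = ½·20·20 = 200.00, centroid at (136.67, 6.67).
ΣA = 18536.61 in²
ΣAx̄ = (11700.00)(65.00) + (6636.61)(65.00) + (200.00)(136.67) = 1219213.27 in³
ΣAȳ = (11700.00)(45.00) + (6636.61)(117.59) + (200.00)(6.67) = 1308211.97 in³
x̄ = 1219213.27 / 18536.61 = 65.77 in
ȳ = 1308211.97 / 18536.61 = 70.57 in

x̄ = 65.77 in, ȳ = 70.57 in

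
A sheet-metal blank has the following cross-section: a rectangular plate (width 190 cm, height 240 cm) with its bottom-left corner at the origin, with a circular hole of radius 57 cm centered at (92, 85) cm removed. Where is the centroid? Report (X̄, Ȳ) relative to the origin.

X̄ = 95.87 cm, Ȳ = 130.09 cm

plate: A = 190 × 240 = 45600.00, centroid at (95.00, 120.00).
hole: A = −π·57² = -10207.03, centroid at (92.00, 85.00).
ΣA = 35392.97 cm²
ΣAX̄ = (45600.00)(95.00) + (-10207.03)(92.00) = 3392952.82 cm³
ΣAȲ = (45600.00)(120.00) + (-10207.03)(85.00) = 4604402.06 cm³
X̄ = 3392952.82 / 35392.97 = 95.87 cm
Ȳ = 4604402.06 / 35392.97 = 130.09 cm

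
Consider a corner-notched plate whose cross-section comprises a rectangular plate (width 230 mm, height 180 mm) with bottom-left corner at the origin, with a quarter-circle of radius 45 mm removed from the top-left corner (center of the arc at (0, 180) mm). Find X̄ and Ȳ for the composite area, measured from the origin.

plate: A = 230 × 180 = 41400.00, centroid at (115.00, 90.00).
removed quarter-circle: A = −¼π·45² = -1590.43, centroid at (19.10, 160.90).
ΣA = 39809.57 mm²
ΣAX̄ = (41400.00)(115.00) + (-1590.43)(19.10) = 4730625.00 mm³
ΣAȲ = (41400.00)(90.00) + (-1590.43)(160.90) = 3470097.37 mm³
X̄ = 4730625.00 / 39809.57 = 118.83 mm
Ȳ = 3470097.37 / 39809.57 = 87.17 mm

X̄ = 118.83 mm, Ȳ = 87.17 mm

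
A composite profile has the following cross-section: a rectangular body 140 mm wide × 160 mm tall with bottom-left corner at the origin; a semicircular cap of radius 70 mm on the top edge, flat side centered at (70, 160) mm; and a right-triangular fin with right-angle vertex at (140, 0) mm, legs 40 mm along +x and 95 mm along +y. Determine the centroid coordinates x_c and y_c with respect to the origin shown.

Part | A | x̄ᵢ | ȳᵢ | A·x̄ᵢ | A·ȳᵢ
rectangular body | 22400.00 | 70.00 | 80.00 | 1568000.00 | 1792000.00
semicircular top | 7696.90 | 70.00 | 189.71 | 538783.14 | 1460170.99
triangular fin | 1900.00 | 153.33 | 31.67 | 291333.33 | 60166.67
Σ | 31996.90 |  |  | 2398116.47 | 3312337.65
x_c = 2398116.47 / 31996.90 = 74.95 mm
y_c = 3312337.65 / 31996.90 = 103.52 mm

x_c = 74.95 mm, y_c = 103.52 mm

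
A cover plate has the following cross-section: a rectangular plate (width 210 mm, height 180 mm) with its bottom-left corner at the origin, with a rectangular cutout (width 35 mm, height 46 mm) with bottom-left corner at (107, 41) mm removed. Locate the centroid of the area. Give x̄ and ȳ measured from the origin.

plate: A = 210 × 180 = 37800.00, centroid at (105.00, 90.00).
hole: A = −(35 × 46) = -1610.00, centroid at (124.50, 64.00).
ΣA = 36190.00 mm²
ΣAx̄ = (37800.00)(105.00) + (-1610.00)(124.50) = 3768555.00 mm³
ΣAȳ = (37800.00)(90.00) + (-1610.00)(64.00) = 3298960.00 mm³
x̄ = 3768555.00 / 36190.00 = 104.13 mm
ȳ = 3298960.00 / 36190.00 = 91.16 mm

x̄ = 104.13 mm, ȳ = 91.16 mm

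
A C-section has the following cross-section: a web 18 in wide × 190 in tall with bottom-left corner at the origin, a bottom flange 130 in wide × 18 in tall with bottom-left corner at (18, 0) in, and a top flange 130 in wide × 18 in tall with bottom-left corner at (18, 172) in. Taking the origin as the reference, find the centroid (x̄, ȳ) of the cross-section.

x̄ = 51.76 in, ȳ = 95.00 in

web: A = 18 × 190 = 3420.00, centroid at (9.00, 95.00).
bottom flange: A = 130 × 18 = 2340.00, centroid at (83.00, 9.00).
top flange: A = 130 × 18 = 2340.00, centroid at (83.00, 181.00).
ΣA = 8100.00 in²
ΣAx̄ = (3420.00)(9.00) + (2340.00)(83.00) + (2340.00)(83.00) = 419220.00 in³
ΣAȳ = (3420.00)(95.00) + (2340.00)(9.00) + (2340.00)(181.00) = 769500.00 in³
x̄ = 419220.00 / 8100.00 = 51.76 in
ȳ = 769500.00 / 8100.00 = 95.00 in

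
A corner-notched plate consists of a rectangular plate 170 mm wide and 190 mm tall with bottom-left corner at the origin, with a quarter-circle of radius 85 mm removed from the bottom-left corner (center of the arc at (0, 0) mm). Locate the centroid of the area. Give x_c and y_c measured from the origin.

x_c = 95.43 mm, y_c = 107.56 mm

plate: A = 170 × 190 = 32300.00, centroid at (85.00, 95.00).
removed quarter-circle: A = −¼π·85² = -5674.50, centroid at (36.08, 36.08).
ΣA = 26625.50 mm², ΣAx_c = 2540791.67 mm³, ΣAy_c = 2863791.67 mm³.
x_c = 2540791.67/26625.50 = 95.43 mm; y_c = 2863791.67/26625.50 = 107.56 mm.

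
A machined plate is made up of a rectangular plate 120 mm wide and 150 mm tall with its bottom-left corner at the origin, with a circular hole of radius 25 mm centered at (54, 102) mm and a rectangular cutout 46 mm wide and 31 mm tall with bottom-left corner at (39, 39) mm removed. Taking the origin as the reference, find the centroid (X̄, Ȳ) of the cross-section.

X̄ = 60.61 mm, Ȳ = 73.37 mm

Part | A | x̄ᵢ | ȳᵢ | A·x̄ᵢ | A·ȳᵢ
plate | 18000.00 | 60.00 | 75.00 | 1080000.00 | 1350000.00
hole 1 | -1963.50 | 54.00 | 102.00 | -106028.75 | -200276.53
hole 2 | -1426.00 | 62.00 | 54.50 | -88412.00 | -77717.00
Σ | 14610.50 |  |  | 885559.25 | 1072006.47
X̄ = 885559.25 / 14610.50 = 60.61 mm
Ȳ = 1072006.47 / 14610.50 = 73.37 mm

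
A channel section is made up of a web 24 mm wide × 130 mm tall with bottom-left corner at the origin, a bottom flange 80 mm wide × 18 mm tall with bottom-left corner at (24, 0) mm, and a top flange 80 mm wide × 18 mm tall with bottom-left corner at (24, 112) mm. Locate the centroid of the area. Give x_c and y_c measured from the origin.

x_c = 36.96 mm, y_c = 65.00 mm

web: A = 24 × 130 = 3120.00, centroid at (12.00, 65.00).
bottom flange: A = 80 × 18 = 1440.00, centroid at (64.00, 9.00).
top flange: A = 80 × 18 = 1440.00, centroid at (64.00, 121.00).
ΣA = 6000.00 mm²
ΣAx_c = (3120.00)(12.00) + (1440.00)(64.00) + (1440.00)(64.00) = 221760.00 mm³
ΣAy_c = (3120.00)(65.00) + (1440.00)(9.00) + (1440.00)(121.00) = 390000.00 mm³
x_c = 221760.00 / 6000.00 = 36.96 mm
y_c = 390000.00 / 6000.00 = 65.00 mm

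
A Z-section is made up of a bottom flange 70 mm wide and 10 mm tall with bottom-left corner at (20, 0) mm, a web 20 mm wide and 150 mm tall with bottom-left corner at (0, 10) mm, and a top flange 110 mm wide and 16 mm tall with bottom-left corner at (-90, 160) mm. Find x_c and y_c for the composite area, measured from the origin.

bottom flange: A = 70 × 10 = 700.00, centroid at (55.00, 5.00).
web: A = 20 × 150 = 3000.00, centroid at (10.00, 85.00).
top flange: A = 110 × 16 = 1760.00, centroid at (-35.00, 168.00).
ΣA = 5460.00 mm²
ΣAx_c = (700.00)(55.00) + (3000.00)(10.00) + (1760.00)(-35.00) = 6900.00 mm³
ΣAy_c = (700.00)(5.00) + (3000.00)(85.00) + (1760.00)(168.00) = 554180.00 mm³
x_c = 6900.00 / 5460.00 = 1.26 mm
y_c = 554180.00 / 5460.00 = 101.50 mm

x_c = 1.26 mm, y_c = 101.50 mm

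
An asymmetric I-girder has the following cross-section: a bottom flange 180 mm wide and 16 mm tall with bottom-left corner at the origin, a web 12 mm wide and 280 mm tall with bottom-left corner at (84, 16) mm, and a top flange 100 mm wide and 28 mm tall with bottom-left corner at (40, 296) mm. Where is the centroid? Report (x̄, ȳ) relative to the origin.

x̄ = 90.00 mm, ȳ = 156.55 mm

bottom flange: A = 180 × 16 = 2880.00, centroid at (90.00, 8.00).
web: A = 12 × 280 = 3360.00, centroid at (90.00, 156.00).
top flange: A = 100 × 28 = 2800.00, centroid at (90.00, 310.00).
ΣA = 9040.00 mm², ΣAx̄ = 813600.00 mm³, ΣAȳ = 1415200.00 mm³.
x̄ = 813600.00/9040.00 = 90.00 mm; ȳ = 1415200.00/9040.00 = 156.55 mm.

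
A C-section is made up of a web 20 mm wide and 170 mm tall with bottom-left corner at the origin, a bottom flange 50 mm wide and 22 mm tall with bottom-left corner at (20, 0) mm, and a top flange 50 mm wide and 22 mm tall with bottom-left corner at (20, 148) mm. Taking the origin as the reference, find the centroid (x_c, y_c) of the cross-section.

web: A = 20 × 170 = 3400.00, centroid at (10.00, 85.00).
bottom flange: A = 50 × 22 = 1100.00, centroid at (45.00, 11.00).
top flange: A = 50 × 22 = 1100.00, centroid at (45.00, 159.00).
ΣA = 5600.00 mm², ΣAx_c = 133000.00 mm³, ΣAy_c = 476000.00 mm³.
x_c = 133000.00/5600.00 = 23.75 mm; y_c = 476000.00/5600.00 = 85.00 mm.

x_c = 23.75 mm, y_c = 85.00 mm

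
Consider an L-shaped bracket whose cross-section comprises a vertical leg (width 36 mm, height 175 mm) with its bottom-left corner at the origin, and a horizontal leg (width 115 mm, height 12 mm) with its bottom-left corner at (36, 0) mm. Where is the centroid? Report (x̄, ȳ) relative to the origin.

x̄ = 31.57 mm, ȳ = 72.86 mm

Part | A | x̄ᵢ | ȳᵢ | A·x̄ᵢ | A·ȳᵢ
vertical leg | 6300.00 | 18.00 | 87.50 | 113400.00 | 551250.00
horizontal leg | 1380.00 | 93.50 | 6.00 | 129030.00 | 8280.00
Σ | 7680.00 |  |  | 242430.00 | 559530.00
x̄ = 242430.00 / 7680.00 = 31.57 mm
ȳ = 559530.00 / 7680.00 = 72.86 mm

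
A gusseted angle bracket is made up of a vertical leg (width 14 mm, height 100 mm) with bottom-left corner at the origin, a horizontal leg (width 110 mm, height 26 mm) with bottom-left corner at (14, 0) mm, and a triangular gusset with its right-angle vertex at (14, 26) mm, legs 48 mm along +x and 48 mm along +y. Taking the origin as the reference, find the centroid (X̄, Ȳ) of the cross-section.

X̄ = 44.66 mm, Ȳ = 28.74 mm

vertical leg: A = 14 × 100 = 1400.00, centroid at (7.00, 50.00).
horizontal leg: A = 110 × 26 = 2860.00, centroid at (69.00, 13.00).
gusset: A = ½·48·48 = 1152.00, centroid at (30.00, 42.00).
ΣA = 5412.00 mm², ΣAX̄ = 241700.00 mm³, ΣAȲ = 155564.00 mm³.
X̄ = 241700.00/5412.00 = 44.66 mm; Ȳ = 155564.00/5412.00 = 28.74 mm.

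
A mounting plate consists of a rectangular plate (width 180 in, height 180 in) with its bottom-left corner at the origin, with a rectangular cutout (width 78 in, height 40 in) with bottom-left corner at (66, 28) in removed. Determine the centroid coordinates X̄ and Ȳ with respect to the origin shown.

X̄ = 88.40 in, Ȳ = 94.48 in

plate: A = 180 × 180 = 32400.00, centroid at (90.00, 90.00).
hole: A = −(78 × 40) = -3120.00, centroid at (105.00, 48.00).
ΣA = 29280.00 in²
ΣAX̄ = (32400.00)(90.00) + (-3120.00)(105.00) = 2588400.00 in³
ΣAȲ = (32400.00)(90.00) + (-3120.00)(48.00) = 2766240.00 in³
X̄ = 2588400.00 / 29280.00 = 88.40 in
Ȳ = 2766240.00 / 29280.00 = 94.48 in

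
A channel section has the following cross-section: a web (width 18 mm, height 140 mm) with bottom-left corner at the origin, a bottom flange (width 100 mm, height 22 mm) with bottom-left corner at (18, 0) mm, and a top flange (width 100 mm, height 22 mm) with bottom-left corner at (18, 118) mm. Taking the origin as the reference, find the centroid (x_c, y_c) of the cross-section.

web: A = 18 × 140 = 2520.00, centroid at (9.00, 70.00).
bottom flange: A = 100 × 22 = 2200.00, centroid at (68.00, 11.00).
top flange: A = 100 × 22 = 2200.00, centroid at (68.00, 129.00).
ΣA = 6920.00 mm²
ΣAx_c = (2520.00)(9.00) + (2200.00)(68.00) + (2200.00)(68.00) = 321880.00 mm³
ΣAy_c = (2520.00)(70.00) + (2200.00)(11.00) + (2200.00)(129.00) = 484400.00 mm³
x_c = 321880.00 / 6920.00 = 46.51 mm
y_c = 484400.00 / 6920.00 = 70.00 mm

x_c = 46.51 mm, y_c = 70.00 mm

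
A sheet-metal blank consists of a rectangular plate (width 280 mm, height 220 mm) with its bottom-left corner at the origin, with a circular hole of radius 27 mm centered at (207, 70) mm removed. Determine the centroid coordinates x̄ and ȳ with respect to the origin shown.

plate: A = 280 × 220 = 61600.00, centroid at (140.00, 110.00).
hole: A = −π·27² = -2290.22, centroid at (207.00, 70.00).
ΣA = 59309.78 mm²
ΣAx̄ = (61600.00)(140.00) + (-2290.22)(207.00) = 8149924.24 mm³
ΣAȳ = (61600.00)(110.00) + (-2290.22)(70.00) = 6615684.53 mm³
x̄ = 8149924.24 / 59309.78 = 137.41 mm
ȳ = 6615684.53 / 59309.78 = 111.54 mm

x̄ = 137.41 mm, ȳ = 111.54 mm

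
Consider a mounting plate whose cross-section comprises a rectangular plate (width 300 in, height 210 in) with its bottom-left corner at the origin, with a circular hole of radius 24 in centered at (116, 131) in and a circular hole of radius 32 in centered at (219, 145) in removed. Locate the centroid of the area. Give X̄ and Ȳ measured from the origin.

Part | A | x̄ᵢ | ȳᵢ | A·x̄ᵢ | A·ȳᵢ
plate | 63000.00 | 150.00 | 105.00 | 9450000.00 | 6615000.00
hole 1 | -1809.56 | 116.00 | 131.00 | -209908.65 | -237052.02
hole 2 | -3216.99 | 219.00 | 145.00 | -704521.00 | -466463.68
Σ | 57973.45 |  |  | 8535570.34 | 5911484.31
X̄ = 8535570.34 / 57973.45 = 147.23 in
Ȳ = 5911484.31 / 57973.45 = 101.97 in

X̄ = 147.23 in, Ȳ = 101.97 in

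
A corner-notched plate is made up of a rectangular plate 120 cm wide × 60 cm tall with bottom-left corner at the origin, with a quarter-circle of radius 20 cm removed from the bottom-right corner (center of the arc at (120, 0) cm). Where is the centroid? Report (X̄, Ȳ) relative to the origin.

plate: A = 120 × 60 = 7200.00, centroid at (60.00, 30.00).
removed quarter-circle: A = −¼π·20² = -314.16, centroid at (111.51, 8.49).
ΣA = 6885.84 cm², ΣAX̄ = 396967.55 cm³, ΣAȲ = 213333.33 cm³.
X̄ = 396967.55/6885.84 = 57.65 cm; Ȳ = 213333.33/6885.84 = 30.98 cm.

X̄ = 57.65 cm, Ȳ = 30.98 cm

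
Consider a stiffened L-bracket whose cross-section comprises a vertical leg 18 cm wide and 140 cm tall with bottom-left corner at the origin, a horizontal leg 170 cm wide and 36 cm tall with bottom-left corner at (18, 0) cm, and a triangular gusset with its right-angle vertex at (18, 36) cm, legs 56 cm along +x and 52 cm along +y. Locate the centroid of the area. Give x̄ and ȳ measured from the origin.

x̄ = 69.97 cm, ȳ = 36.08 cm

Part | A | x̄ᵢ | ȳᵢ | A·x̄ᵢ | A·ȳᵢ
vertical leg | 2520.00 | 9.00 | 70.00 | 22680.00 | 176400.00
horizontal leg | 6120.00 | 103.00 | 18.00 | 630360.00 | 110160.00
gusset | 1456.00 | 36.67 | 53.33 | 53386.67 | 77653.33
Σ | 10096.00 |  |  | 706426.67 | 364213.33
x̄ = 706426.67 / 10096.00 = 69.97 cm
ȳ = 364213.33 / 10096.00 = 36.08 cm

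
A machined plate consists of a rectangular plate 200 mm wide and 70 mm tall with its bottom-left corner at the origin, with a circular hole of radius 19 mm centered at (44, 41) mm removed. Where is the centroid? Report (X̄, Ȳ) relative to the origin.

plate: A = 200 × 70 = 14000.00, centroid at (100.00, 35.00).
hole: A = −π·19² = -1134.11, centroid at (44.00, 41.00).
ΣA = 12865.89 mm², ΣAX̄ = 1350098.94 mm³, ΣAȲ = 443501.29 mm³.
X̄ = 1350098.94/12865.89 = 104.94 mm; Ȳ = 443501.29/12865.89 = 34.47 mm.

X̄ = 104.94 mm, Ȳ = 34.47 mm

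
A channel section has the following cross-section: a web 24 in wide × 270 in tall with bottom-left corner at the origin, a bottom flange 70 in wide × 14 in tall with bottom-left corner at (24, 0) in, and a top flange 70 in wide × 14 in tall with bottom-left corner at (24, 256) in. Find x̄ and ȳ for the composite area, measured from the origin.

web: A = 24 × 270 = 6480.00, centroid at (12.00, 135.00).
bottom flange: A = 70 × 14 = 980.00, centroid at (59.00, 7.00).
top flange: A = 70 × 14 = 980.00, centroid at (59.00, 263.00).
ΣA = 8440.00 in², ΣAx̄ = 193400.00 in³, ΣAȳ = 1139400.00 in³.
x̄ = 193400.00/8440.00 = 22.91 in; ȳ = 1139400.00/8440.00 = 135.00 in.

x̄ = 22.91 in, ȳ = 135.00 in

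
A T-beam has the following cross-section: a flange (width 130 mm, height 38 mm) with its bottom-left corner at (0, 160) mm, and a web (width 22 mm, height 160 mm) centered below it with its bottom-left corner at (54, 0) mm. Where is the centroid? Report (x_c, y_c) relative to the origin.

x_c = 65.00 mm, y_c = 137.81 mm

web: A = 22 × 160 = 3520.00, centroid at (65.00, 80.00).
flange: A = 130 × 38 = 4940.00, centroid at (65.00, 179.00).
ΣA = 8460.00 mm²
ΣAx_c = (3520.00)(65.00) + (4940.00)(65.00) = 549900.00 mm³
ΣAy_c = (3520.00)(80.00) + (4940.00)(179.00) = 1165860.00 mm³
x_c = 549900.00 / 8460.00 = 65.00 mm
y_c = 1165860.00 / 8460.00 = 137.81 mm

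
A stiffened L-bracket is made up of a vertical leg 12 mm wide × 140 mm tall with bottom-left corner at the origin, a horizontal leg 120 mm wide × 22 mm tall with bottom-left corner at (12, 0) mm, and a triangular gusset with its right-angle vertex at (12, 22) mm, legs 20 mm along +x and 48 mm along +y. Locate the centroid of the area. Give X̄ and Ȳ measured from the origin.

X̄ = 43.57 mm, Ȳ = 34.35 mm

vertical leg: A = 12 × 140 = 1680.00, centroid at (6.00, 70.00).
horizontal leg: A = 120 × 22 = 2640.00, centroid at (72.00, 11.00).
gusset: A = ½·20·48 = 480.00, centroid at (18.67, 38.00).
ΣA = 4800.00 mm², ΣAX̄ = 209120.00 mm³, ΣAȲ = 164880.00 mm³.
X̄ = 209120.00/4800.00 = 43.57 mm; Ȳ = 164880.00/4800.00 = 34.35 mm.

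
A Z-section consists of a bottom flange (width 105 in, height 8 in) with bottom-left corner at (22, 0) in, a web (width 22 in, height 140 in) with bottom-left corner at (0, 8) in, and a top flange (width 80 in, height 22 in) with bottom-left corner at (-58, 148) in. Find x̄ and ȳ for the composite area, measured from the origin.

x̄ = 11.40 in, ȳ = 92.15 in

bottom flange: A = 105 × 8 = 840.00, centroid at (74.50, 4.00).
web: A = 22 × 140 = 3080.00, centroid at (11.00, 78.00).
top flange: A = 80 × 22 = 1760.00, centroid at (-18.00, 159.00).
ΣA = 5680.00 in²
ΣAx̄ = (840.00)(74.50) + (3080.00)(11.00) + (1760.00)(-18.00) = 64780.00 in³
ΣAȳ = (840.00)(4.00) + (3080.00)(78.00) + (1760.00)(159.00) = 523440.00 in³
x̄ = 64780.00 / 5680.00 = 11.40 in
ȳ = 523440.00 / 5680.00 = 92.15 in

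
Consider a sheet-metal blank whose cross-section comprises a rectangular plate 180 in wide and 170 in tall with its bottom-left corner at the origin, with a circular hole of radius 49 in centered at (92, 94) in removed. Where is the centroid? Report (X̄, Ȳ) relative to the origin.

X̄ = 89.35 in, Ȳ = 82.06 in

plate: A = 180 × 170 = 30600.00, centroid at (90.00, 85.00).
hole: A = −π·49² = -7542.96, centroid at (92.00, 94.00).
ΣA = 23057.04 in²
ΣAX̄ = (30600.00)(90.00) + (-7542.96)(92.00) = 2060047.32 in³
ΣAȲ = (30600.00)(85.00) + (-7542.96)(94.00) = 1891961.39 in³
X̄ = 2060047.32 / 23057.04 = 89.35 in
Ȳ = 1891961.39 / 23057.04 = 82.06 in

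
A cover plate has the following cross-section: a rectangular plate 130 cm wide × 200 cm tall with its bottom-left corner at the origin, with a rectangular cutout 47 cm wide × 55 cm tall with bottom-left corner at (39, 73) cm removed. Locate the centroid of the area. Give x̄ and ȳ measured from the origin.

plate: A = 130 × 200 = 26000.00, centroid at (65.00, 100.00).
hole: A = −(47 × 55) = -2585.00, centroid at (62.50, 100.50).
ΣA = 23415.00 cm²
ΣAx̄ = (26000.00)(65.00) + (-2585.00)(62.50) = 1528437.50 cm³
ΣAȳ = (26000.00)(100.00) + (-2585.00)(100.50) = 2340207.50 cm³
x̄ = 1528437.50 / 23415.00 = 65.28 cm
ȳ = 2340207.50 / 23415.00 = 99.94 cm

x̄ = 65.28 cm, ȳ = 99.94 cm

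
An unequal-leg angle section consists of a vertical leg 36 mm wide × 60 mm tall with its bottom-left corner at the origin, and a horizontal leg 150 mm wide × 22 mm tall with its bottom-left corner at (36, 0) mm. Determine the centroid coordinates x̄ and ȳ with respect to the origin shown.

vertical leg: A = 36 × 60 = 2160.00, centroid at (18.00, 30.00).
horizontal leg: A = 150 × 22 = 3300.00, centroid at (111.00, 11.00).
ΣA = 5460.00 mm², ΣAx̄ = 405180.00 mm³, ΣAȳ = 101100.00 mm³.
x̄ = 405180.00/5460.00 = 74.21 mm; ȳ = 101100.00/5460.00 = 18.52 mm.

x̄ = 74.21 mm, ȳ = 18.52 mm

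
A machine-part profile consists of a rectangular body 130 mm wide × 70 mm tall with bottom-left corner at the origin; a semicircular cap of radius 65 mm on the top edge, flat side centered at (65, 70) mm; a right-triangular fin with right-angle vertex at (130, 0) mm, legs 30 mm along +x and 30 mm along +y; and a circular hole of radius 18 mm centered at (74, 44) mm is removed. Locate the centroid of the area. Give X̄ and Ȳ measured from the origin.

rectangular body: A = 130 × 70 = 9100.00, centroid at (65.00, 35.00).
semicircular top: A = ½π·65² = 6636.61, centroid at (65.00, 97.59).
triangular fin: A = ½·30·30 = 450.00, centroid at (140.00, 10.00).
hole: A = −π·18² = -1017.88, centroid at (74.00, 44.00).
ΣA = 15168.74 mm², ΣAX̄ = 1010557.12 mm³, ΣAȲ = 925859.80 mm³.
X̄ = 1010557.12/15168.74 = 66.62 mm; Ȳ = 925859.80/15168.74 = 61.04 mm.

X̄ = 66.62 mm, Ȳ = 61.04 mm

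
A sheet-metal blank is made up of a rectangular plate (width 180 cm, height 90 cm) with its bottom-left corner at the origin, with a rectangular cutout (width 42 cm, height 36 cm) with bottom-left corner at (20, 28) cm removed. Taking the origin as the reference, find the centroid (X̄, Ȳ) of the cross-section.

X̄ = 95.04 cm, Ȳ = 44.90 cm

plate: A = 180 × 90 = 16200.00, centroid at (90.00, 45.00).
hole: A = −(42 × 36) = -1512.00, centroid at (41.00, 46.00).
ΣA = 14688.00 cm², ΣAX̄ = 1396008.00 cm³, ΣAȲ = 659448.00 cm³.
X̄ = 1396008.00/14688.00 = 95.04 cm; Ȳ = 659448.00/14688.00 = 44.90 cm.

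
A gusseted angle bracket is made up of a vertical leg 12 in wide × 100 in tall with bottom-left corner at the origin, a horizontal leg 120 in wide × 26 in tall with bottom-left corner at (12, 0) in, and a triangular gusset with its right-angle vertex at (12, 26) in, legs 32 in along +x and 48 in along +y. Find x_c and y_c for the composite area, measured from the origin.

x_c = 48.99 in, y_c = 26.10 in

Part | A | x̄ᵢ | ȳᵢ | A·x̄ᵢ | A·ȳᵢ
vertical leg | 1200.00 | 6.00 | 50.00 | 7200.00 | 60000.00
horizontal leg | 3120.00 | 72.00 | 13.00 | 224640.00 | 40560.00
gusset | 768.00 | 22.67 | 42.00 | 17408.00 | 32256.00
Σ | 5088.00 |  |  | 249248.00 | 132816.00
x_c = 249248.00 / 5088.00 = 48.99 in
y_c = 132816.00 / 5088.00 = 26.10 in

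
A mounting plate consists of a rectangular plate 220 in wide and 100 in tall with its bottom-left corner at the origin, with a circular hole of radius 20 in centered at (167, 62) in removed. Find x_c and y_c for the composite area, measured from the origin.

x_c = 106.55 in, y_c = 49.27 in

plate: A = 220 × 100 = 22000.00, centroid at (110.00, 50.00).
hole: A = −π·20² = -1256.64, centroid at (167.00, 62.00).
ΣA = 20743.36 in²
ΣAx_c = (22000.00)(110.00) + (-1256.64)(167.00) = 2210141.61 in³
ΣAy_c = (22000.00)(50.00) + (-1256.64)(62.00) = 1022088.50 in³
x_c = 2210141.61 / 20743.36 = 106.55 in
y_c = 1022088.50 / 20743.36 = 49.27 in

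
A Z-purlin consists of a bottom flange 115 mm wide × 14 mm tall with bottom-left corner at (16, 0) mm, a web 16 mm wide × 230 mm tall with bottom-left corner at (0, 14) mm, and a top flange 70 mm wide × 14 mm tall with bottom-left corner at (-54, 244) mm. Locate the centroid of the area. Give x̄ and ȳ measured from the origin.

x̄ = 20.60 mm, ȳ = 116.74 mm

bottom flange: A = 115 × 14 = 1610.00, centroid at (73.50, 7.00).
web: A = 16 × 230 = 3680.00, centroid at (8.00, 129.00).
top flange: A = 70 × 14 = 980.00, centroid at (-19.00, 251.00).
ΣA = 6270.00 mm²
ΣAx̄ = (1610.00)(73.50) + (3680.00)(8.00) + (980.00)(-19.00) = 129155.00 mm³
ΣAȳ = (1610.00)(7.00) + (3680.00)(129.00) + (980.00)(251.00) = 731970.00 mm³
x̄ = 129155.00 / 6270.00 = 20.60 mm
ȳ = 731970.00 / 6270.00 = 116.74 mm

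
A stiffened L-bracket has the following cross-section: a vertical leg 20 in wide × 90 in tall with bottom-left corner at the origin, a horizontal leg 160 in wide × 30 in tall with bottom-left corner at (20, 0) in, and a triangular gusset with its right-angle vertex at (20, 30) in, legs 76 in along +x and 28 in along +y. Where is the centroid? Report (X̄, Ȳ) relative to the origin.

Part | A | x̄ᵢ | ȳᵢ | A·x̄ᵢ | A·ȳᵢ
vertical leg | 1800.00 | 10.00 | 45.00 | 18000.00 | 81000.00
horizontal leg | 4800.00 | 100.00 | 15.00 | 480000.00 | 72000.00
gusset | 1064.00 | 45.33 | 39.33 | 48234.67 | 41850.67
Σ | 7664.00 |  |  | 546234.67 | 194850.67
X̄ = 546234.67 / 7664.00 = 71.27 in
Ȳ = 194850.67 / 7664.00 = 25.42 in

X̄ = 71.27 in, Ȳ = 25.42 in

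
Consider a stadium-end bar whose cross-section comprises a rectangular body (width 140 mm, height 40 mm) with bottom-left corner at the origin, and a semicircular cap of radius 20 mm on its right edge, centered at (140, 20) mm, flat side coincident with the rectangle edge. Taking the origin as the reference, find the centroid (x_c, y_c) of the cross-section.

x_c = 77.92 mm, y_c = 20.00 mm

rectangular body: A = 140 × 40 = 5600.00, centroid at (70.00, 20.00).
semicircular end: A = ½π·20² = 628.32, centroid at (148.49, 20.00).
ΣA = 6228.32 mm²
ΣAx_c = (5600.00)(70.00) + (628.32)(148.49) = 485297.93 mm³
ΣAy_c = (5600.00)(20.00) + (628.32)(20.00) = 124566.37 mm³
x_c = 485297.93 / 6228.32 = 77.92 mm
y_c = 124566.37 / 6228.32 = 20.00 mm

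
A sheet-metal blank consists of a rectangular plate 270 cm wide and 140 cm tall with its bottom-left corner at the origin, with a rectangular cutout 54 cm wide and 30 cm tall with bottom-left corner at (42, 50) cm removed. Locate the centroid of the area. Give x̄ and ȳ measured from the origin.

x̄ = 137.96 cm, ȳ = 70.22 cm

Part | A | x̄ᵢ | ȳᵢ | A·x̄ᵢ | A·ȳᵢ
plate | 37800.00 | 135.00 | 70.00 | 5103000.00 | 2646000.00
hole | -1620.00 | 69.00 | 65.00 | -111780.00 | -105300.00
Σ | 36180.00 |  |  | 4991220.00 | 2540700.00
x̄ = 4991220.00 / 36180.00 = 137.96 cm
ȳ = 2540700.00 / 36180.00 = 70.22 cm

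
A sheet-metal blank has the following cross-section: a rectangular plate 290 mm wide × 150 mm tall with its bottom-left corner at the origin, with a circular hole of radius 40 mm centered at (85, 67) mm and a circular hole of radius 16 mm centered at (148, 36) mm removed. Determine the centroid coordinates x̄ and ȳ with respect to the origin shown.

x̄ = 152.94 mm, ȳ = 76.90 mm

plate: A = 290 × 150 = 43500.00, centroid at (145.00, 75.00).
hole 1: A = −π·40² = -5026.55, centroid at (85.00, 67.00).
hole 2: A = −π·16² = -804.25, centroid at (148.00, 36.00).
ΣA = 37669.20 mm²
ΣAx̄ = (43500.00)(145.00) + (-5026.55)(85.00) + (-804.25)(148.00) = 5761214.74 mm³
ΣAȳ = (43500.00)(75.00) + (-5026.55)(67.00) + (-804.25)(36.00) = 2896768.35 mm³
x̄ = 5761214.74 / 37669.20 = 152.94 mm
ȳ = 2896768.35 / 37669.20 = 76.90 mm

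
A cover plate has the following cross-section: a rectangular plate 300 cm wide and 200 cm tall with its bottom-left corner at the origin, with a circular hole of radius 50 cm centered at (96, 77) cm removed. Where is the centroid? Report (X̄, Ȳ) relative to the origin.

Part | A | x̄ᵢ | ȳᵢ | A·x̄ᵢ | A·ȳᵢ
plate | 60000.00 | 150.00 | 100.00 | 9000000.00 | 6000000.00
hole | -7853.98 | 96.00 | 77.00 | -753982.24 | -604756.59
Σ | 52146.02 |  |  | 8246017.76 | 5395243.41
X̄ = 8246017.76 / 52146.02 = 158.13 cm
Ȳ = 5395243.41 / 52146.02 = 103.46 cm

X̄ = 158.13 cm, Ȳ = 103.46 cm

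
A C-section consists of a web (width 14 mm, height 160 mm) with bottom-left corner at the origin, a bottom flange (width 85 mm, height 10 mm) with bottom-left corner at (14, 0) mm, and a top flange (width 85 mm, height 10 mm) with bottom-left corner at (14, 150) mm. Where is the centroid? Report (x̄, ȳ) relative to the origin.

x̄ = 28.36 mm, ȳ = 80.00 mm

web: A = 14 × 160 = 2240.00, centroid at (7.00, 80.00).
bottom flange: A = 85 × 10 = 850.00, centroid at (56.50, 5.00).
top flange: A = 85 × 10 = 850.00, centroid at (56.50, 155.00).
ΣA = 3940.00 mm², ΣAx̄ = 111730.00 mm³, ΣAȳ = 315200.00 mm³.
x̄ = 111730.00/3940.00 = 28.36 mm; ȳ = 315200.00/3940.00 = 80.00 mm.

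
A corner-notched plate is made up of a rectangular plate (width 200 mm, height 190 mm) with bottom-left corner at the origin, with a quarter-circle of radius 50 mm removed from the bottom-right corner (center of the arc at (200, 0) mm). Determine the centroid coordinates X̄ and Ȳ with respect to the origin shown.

X̄ = 95.71 mm, Ȳ = 99.02 mm

plate: A = 200 × 190 = 38000.00, centroid at (100.00, 95.00).
removed quarter-circle: A = −¼π·50² = -1963.50, centroid at (178.78, 21.22).
ΣA = 36036.50 mm²
ΣAX̄ = (38000.00)(100.00) + (-1963.50)(178.78) = 3448967.58 mm³
ΣAȲ = (38000.00)(95.00) + (-1963.50)(21.22) = 3568333.33 mm³
X̄ = 3448967.58 / 36036.50 = 95.71 mm
Ȳ = 3568333.33 / 36036.50 = 99.02 mm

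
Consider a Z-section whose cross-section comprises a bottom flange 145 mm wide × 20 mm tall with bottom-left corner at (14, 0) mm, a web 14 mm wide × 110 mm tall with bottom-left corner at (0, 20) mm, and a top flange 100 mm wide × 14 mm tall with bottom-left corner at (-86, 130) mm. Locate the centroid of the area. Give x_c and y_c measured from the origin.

x_c = 36.17 mm, y_c = 57.59 mm

Part | A | x̄ᵢ | ȳᵢ | A·x̄ᵢ | A·ȳᵢ
bottom flange | 2900.00 | 86.50 | 10.00 | 250850.00 | 29000.00
web | 1540.00 | 7.00 | 75.00 | 10780.00 | 115500.00
top flange | 1400.00 | -36.00 | 137.00 | -50400.00 | 191800.00
Σ | 5840.00 |  |  | 211230.00 | 336300.00
x_c = 211230.00 / 5840.00 = 36.17 mm
y_c = 336300.00 / 5840.00 = 57.59 mm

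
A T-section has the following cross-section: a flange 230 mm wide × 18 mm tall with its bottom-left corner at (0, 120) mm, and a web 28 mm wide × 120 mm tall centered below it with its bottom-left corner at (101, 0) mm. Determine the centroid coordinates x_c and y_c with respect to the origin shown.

x_c = 115.00 mm, y_c = 98.09 mm

web: A = 28 × 120 = 3360.00, centroid at (115.00, 60.00).
flange: A = 230 × 18 = 4140.00, centroid at (115.00, 129.00).
ΣA = 7500.00 mm², ΣAx_c = 862500.00 mm³, ΣAy_c = 735660.00 mm³.
x_c = 862500.00/7500.00 = 115.00 mm; y_c = 735660.00/7500.00 = 98.09 mm.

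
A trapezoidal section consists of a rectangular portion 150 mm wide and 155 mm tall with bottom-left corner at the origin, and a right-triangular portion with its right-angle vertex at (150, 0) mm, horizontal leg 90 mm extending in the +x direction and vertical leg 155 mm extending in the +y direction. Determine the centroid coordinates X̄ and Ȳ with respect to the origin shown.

Part | A | x̄ᵢ | ȳᵢ | A·x̄ᵢ | A·ȳᵢ
rectangular portion | 23250.00 | 75.00 | 77.50 | 1743750.00 | 1801875.00
triangular portion | 6975.00 | 180.00 | 51.67 | 1255500.00 | 360375.00
Σ | 30225.00 |  |  | 2999250.00 | 2162250.00
X̄ = 2999250.00 / 30225.00 = 99.23 mm
Ȳ = 2162250.00 / 30225.00 = 71.54 mm

X̄ = 99.23 mm, Ȳ = 71.54 mm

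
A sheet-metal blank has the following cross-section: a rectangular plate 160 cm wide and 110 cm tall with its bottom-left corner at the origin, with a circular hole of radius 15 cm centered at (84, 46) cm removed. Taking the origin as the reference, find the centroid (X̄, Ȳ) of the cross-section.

plate: A = 160 × 110 = 17600.00, centroid at (80.00, 55.00).
hole: A = −π·15² = -706.86, centroid at (84.00, 46.00).
ΣA = 16893.14 cm²
ΣAX̄ = (17600.00)(80.00) + (-706.86)(84.00) = 1348623.90 cm³
ΣAȲ = (17600.00)(55.00) + (-706.86)(46.00) = 935484.52 cm³
X̄ = 1348623.90 / 16893.14 = 79.83 cm
Ȳ = 935484.52 / 16893.14 = 55.38 cm

X̄ = 79.83 cm, Ȳ = 55.38 cm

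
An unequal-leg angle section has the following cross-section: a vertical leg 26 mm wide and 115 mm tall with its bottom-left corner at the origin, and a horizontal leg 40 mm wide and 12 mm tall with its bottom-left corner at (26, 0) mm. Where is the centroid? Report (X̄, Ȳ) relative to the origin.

vertical leg: A = 26 × 115 = 2990.00, centroid at (13.00, 57.50).
horizontal leg: A = 40 × 12 = 480.00, centroid at (46.00, 6.00).
ΣA = 3470.00 mm²
ΣAX̄ = (2990.00)(13.00) + (480.00)(46.00) = 60950.00 mm³
ΣAȲ = (2990.00)(57.50) + (480.00)(6.00) = 174805.00 mm³
X̄ = 60950.00 / 3470.00 = 17.56 mm
Ȳ = 174805.00 / 3470.00 = 50.38 mm

X̄ = 17.56 mm, Ȳ = 50.38 mm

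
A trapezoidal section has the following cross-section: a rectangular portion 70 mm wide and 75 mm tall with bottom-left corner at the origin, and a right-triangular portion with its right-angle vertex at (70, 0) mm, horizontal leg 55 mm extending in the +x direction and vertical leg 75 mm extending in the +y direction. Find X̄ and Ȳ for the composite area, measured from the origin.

X̄ = 50.04 mm, Ȳ = 33.97 mm

rectangular portion: A = 70 × 75 = 5250.00, centroid at (35.00, 37.50).
triangular portion: A = ½·55·75 = 2062.50, centroid at (88.33, 25.00).
ΣA = 7312.50 mm²
ΣAX̄ = (5250.00)(35.00) + (2062.50)(88.33) = 365937.50 mm³
ΣAȲ = (5250.00)(37.50) + (2062.50)(25.00) = 248437.50 mm³
X̄ = 365937.50 / 7312.50 = 50.04 mm
Ȳ = 248437.50 / 7312.50 = 33.97 mm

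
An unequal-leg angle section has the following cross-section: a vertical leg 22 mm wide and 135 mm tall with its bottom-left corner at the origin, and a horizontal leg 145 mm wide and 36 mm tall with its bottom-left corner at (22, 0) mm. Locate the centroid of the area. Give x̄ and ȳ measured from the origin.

x̄ = 64.22 mm, ȳ = 35.95 mm

Part | A | x̄ᵢ | ȳᵢ | A·x̄ᵢ | A·ȳᵢ
vertical leg | 2970.00 | 11.00 | 67.50 | 32670.00 | 200475.00
horizontal leg | 5220.00 | 94.50 | 18.00 | 493290.00 | 93960.00
Σ | 8190.00 |  |  | 525960.00 | 294435.00
x̄ = 525960.00 / 8190.00 = 64.22 mm
ȳ = 294435.00 / 8190.00 = 35.95 mm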